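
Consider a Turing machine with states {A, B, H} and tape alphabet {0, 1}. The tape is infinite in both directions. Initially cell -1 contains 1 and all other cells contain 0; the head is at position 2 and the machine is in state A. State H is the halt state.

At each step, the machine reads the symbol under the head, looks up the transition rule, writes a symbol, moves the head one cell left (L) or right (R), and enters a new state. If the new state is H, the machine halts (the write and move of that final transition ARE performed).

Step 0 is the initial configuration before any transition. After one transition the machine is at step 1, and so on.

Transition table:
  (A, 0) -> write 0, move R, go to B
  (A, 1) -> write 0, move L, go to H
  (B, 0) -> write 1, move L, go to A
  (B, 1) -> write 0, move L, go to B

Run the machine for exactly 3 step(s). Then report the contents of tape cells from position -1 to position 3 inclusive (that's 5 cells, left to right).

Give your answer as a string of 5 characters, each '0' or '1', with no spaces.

Step 1: in state A at pos 2, read 0 -> (A,0)->write 0,move R,goto B. Now: state=B, head=3, tape[-2..4]=0100000 (head:      ^)
Step 2: in state B at pos 3, read 0 -> (B,0)->write 1,move L,goto A. Now: state=A, head=2, tape[-2..4]=0100010 (head:     ^)
Step 3: in state A at pos 2, read 0 -> (A,0)->write 0,move R,goto B. Now: state=B, head=3, tape[-2..4]=0100010 (head:      ^)

Answer: 10001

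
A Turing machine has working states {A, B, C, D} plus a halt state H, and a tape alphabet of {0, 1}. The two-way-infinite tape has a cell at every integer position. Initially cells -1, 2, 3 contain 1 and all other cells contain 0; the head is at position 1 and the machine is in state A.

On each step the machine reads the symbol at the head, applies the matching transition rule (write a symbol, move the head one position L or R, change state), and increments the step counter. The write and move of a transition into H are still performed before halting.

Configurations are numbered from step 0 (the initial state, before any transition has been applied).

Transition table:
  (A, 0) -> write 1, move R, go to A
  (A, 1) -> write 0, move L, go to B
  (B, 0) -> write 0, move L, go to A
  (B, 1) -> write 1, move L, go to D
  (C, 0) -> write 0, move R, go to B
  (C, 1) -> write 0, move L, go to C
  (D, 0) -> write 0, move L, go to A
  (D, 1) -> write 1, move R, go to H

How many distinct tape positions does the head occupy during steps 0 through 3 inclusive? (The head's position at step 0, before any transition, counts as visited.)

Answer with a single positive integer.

Answer: 3

Derivation:
Step 1: in state A at pos 1, read 0 -> (A,0)->write 1,move R,goto A. Now: state=A, head=2, tape[-2..4]=0101110 (head:     ^)
Step 2: in state A at pos 2, read 1 -> (A,1)->write 0,move L,goto B. Now: state=B, head=1, tape[-2..4]=0101010 (head:    ^)
Step 3: in state B at pos 1, read 1 -> (B,1)->write 1,move L,goto D. Now: state=D, head=0, tape[-2..4]=0101010 (head:   ^)
Head positions at steps 0..3: starting at 1, distinct positions visited = {0, 1, 2} -> 3 position(s)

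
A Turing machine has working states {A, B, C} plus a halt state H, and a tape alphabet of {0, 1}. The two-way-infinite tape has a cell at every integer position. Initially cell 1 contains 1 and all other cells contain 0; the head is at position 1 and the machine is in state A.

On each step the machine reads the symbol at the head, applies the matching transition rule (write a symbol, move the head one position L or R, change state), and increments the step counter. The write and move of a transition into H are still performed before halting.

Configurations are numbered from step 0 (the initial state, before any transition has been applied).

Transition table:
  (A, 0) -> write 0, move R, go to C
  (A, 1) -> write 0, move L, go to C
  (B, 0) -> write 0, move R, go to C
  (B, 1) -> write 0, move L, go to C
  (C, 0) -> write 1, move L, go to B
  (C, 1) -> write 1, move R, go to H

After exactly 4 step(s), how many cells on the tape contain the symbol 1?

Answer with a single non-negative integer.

Answer: 1

Derivation:
Step 1: in state A at pos 1, read 1 -> (A,1)->write 0,move L,goto C. Now: state=C, head=0, tape[-1..2]=0000 (head:  ^)
Step 2: in state C at pos 0, read 0 -> (C,0)->write 1,move L,goto B. Now: state=B, head=-1, tape[-2..2]=00100 (head:  ^)
Step 3: in state B at pos -1, read 0 -> (B,0)->write 0,move R,goto C. Now: state=C, head=0, tape[-2..2]=00100 (head:   ^)
Step 4: in state C at pos 0, read 1 -> (C,1)->write 1,move R,goto H. Now: state=H, head=1, tape[-2..2]=00100 (head:    ^)
Cells containing 1 after step 4: {0} -> 1 cell(s)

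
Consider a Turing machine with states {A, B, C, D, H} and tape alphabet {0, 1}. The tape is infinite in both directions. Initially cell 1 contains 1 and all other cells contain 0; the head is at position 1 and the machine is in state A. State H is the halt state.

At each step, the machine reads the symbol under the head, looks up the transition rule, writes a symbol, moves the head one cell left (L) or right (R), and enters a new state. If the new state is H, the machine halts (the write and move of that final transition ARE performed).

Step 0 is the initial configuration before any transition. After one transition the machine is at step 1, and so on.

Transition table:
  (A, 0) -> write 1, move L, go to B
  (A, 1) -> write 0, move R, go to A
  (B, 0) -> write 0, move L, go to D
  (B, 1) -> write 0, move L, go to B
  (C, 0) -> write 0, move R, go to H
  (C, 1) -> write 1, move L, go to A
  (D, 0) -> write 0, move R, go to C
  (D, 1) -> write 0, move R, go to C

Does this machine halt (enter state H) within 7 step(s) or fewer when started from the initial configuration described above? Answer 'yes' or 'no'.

Step 1: in state A at pos 1, read 1 -> (A,1)->write 0,move R,goto A. Now: state=A, head=2, tape[0..3]=0000 (head:   ^)
Step 2: in state A at pos 2, read 0 -> (A,0)->write 1,move L,goto B. Now: state=B, head=1, tape[0..3]=0010 (head:  ^)
Step 3: in state B at pos 1, read 0 -> (B,0)->write 0,move L,goto D. Now: state=D, head=0, tape[-1..3]=00010 (head:  ^)
Step 4: in state D at pos 0, read 0 -> (D,0)->write 0,move R,goto C. Now: state=C, head=1, tape[-1..3]=00010 (head:   ^)
Step 5: in state C at pos 1, read 0 -> (C,0)->write 0,move R,goto H. Now: state=H, head=2, tape[-1..3]=00010 (head:    ^)
State H reached at step 5; 5 <= 7 -> yes

Answer: yes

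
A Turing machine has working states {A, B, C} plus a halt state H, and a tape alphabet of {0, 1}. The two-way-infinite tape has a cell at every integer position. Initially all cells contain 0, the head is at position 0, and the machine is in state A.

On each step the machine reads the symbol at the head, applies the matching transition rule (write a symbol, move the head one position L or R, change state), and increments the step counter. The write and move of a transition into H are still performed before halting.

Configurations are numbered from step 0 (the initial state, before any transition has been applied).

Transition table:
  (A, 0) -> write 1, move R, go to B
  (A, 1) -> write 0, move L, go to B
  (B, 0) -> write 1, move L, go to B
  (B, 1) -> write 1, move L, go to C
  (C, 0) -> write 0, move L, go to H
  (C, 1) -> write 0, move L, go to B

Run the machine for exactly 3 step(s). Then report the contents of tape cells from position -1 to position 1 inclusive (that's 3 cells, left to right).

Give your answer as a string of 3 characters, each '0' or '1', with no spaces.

Step 1: in state A at pos 0, read 0 -> (A,0)->write 1,move R,goto B. Now: state=B, head=1, tape[-1..2]=0100 (head:   ^)
Step 2: in state B at pos 1, read 0 -> (B,0)->write 1,move L,goto B. Now: state=B, head=0, tape[-1..2]=0110 (head:  ^)
Step 3: in state B at pos 0, read 1 -> (B,1)->write 1,move L,goto C. Now: state=C, head=-1, tape[-2..2]=00110 (head:  ^)

Answer: 011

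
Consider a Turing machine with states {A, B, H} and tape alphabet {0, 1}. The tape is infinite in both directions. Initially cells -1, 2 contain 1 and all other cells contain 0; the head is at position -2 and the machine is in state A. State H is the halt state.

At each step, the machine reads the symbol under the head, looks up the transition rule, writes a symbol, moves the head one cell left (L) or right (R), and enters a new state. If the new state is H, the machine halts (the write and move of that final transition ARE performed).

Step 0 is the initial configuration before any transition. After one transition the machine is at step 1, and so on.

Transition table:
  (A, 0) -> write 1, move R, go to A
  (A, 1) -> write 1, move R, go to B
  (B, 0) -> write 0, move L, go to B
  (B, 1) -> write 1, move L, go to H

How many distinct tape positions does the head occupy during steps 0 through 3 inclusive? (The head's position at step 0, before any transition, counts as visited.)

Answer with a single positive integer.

Answer: 3

Derivation:
Step 1: in state A at pos -2, read 0 -> (A,0)->write 1,move R,goto A. Now: state=A, head=-1, tape[-3..3]=0110010 (head:   ^)
Step 2: in state A at pos -1, read 1 -> (A,1)->write 1,move R,goto B. Now: state=B, head=0, tape[-3..3]=0110010 (head:    ^)
Step 3: in state B at pos 0, read 0 -> (B,0)->write 0,move L,goto B. Now: state=B, head=-1, tape[-3..3]=0110010 (head:   ^)
Head positions at steps 0..3: starting at -2, distinct positions visited = {-2, -1, 0} -> 3 position(s)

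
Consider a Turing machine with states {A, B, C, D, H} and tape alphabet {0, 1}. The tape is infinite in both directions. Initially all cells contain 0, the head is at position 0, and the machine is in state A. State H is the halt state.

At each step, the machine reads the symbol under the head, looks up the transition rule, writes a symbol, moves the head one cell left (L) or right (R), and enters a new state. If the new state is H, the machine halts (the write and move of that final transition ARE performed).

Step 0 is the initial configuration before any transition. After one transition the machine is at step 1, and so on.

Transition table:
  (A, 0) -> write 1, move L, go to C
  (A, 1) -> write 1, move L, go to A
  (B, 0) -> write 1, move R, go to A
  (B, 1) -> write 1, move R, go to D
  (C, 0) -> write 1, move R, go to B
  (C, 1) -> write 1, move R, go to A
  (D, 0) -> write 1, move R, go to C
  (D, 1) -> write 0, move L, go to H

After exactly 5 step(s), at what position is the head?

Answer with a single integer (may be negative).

Step 1: in state A at pos 0, read 0 -> (A,0)->write 1,move L,goto C. Now: state=C, head=-1, tape[-2..1]=0010 (head:  ^)
Step 2: in state C at pos -1, read 0 -> (C,0)->write 1,move R,goto B. Now: state=B, head=0, tape[-2..1]=0110 (head:   ^)
Step 3: in state B at pos 0, read 1 -> (B,1)->write 1,move R,goto D. Now: state=D, head=1, tape[-2..2]=01100 (head:    ^)
Step 4: in state D at pos 1, read 0 -> (D,0)->write 1,move R,goto C. Now: state=C, head=2, tape[-2..3]=011100 (head:     ^)
Step 5: in state C at pos 2, read 0 -> (C,0)->write 1,move R,goto B. Now: state=B, head=3, tape[-2..4]=0111100 (head:      ^)

Answer: 3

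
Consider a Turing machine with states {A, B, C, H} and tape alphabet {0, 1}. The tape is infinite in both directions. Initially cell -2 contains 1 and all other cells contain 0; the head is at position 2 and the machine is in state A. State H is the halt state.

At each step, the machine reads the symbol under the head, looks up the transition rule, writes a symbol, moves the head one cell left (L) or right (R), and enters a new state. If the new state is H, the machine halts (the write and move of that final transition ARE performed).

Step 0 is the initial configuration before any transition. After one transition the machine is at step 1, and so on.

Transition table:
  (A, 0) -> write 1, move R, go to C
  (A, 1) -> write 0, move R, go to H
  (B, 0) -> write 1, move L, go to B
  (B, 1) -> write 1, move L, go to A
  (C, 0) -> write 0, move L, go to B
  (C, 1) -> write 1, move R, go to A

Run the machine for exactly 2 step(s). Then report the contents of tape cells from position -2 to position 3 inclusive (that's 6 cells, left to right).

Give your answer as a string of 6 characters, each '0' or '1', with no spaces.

Answer: 100010

Derivation:
Step 1: in state A at pos 2, read 0 -> (A,0)->write 1,move R,goto C. Now: state=C, head=3, tape[-3..4]=01000100 (head:       ^)
Step 2: in state C at pos 3, read 0 -> (C,0)->write 0,move L,goto B. Now: state=B, head=2, tape[-3..4]=01000100 (head:      ^)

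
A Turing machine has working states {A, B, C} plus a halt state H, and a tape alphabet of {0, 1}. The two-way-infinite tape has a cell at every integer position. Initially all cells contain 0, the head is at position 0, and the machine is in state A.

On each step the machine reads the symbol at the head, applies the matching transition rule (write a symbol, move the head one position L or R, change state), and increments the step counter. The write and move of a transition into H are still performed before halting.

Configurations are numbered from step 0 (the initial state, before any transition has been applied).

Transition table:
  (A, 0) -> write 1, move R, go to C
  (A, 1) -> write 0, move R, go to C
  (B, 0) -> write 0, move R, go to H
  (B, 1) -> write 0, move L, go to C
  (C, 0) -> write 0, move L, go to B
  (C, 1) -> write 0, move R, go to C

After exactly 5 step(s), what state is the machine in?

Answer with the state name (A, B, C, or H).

Step 1: in state A at pos 0, read 0 -> (A,0)->write 1,move R,goto C. Now: state=C, head=1, tape[-1..2]=0100 (head:   ^)
Step 2: in state C at pos 1, read 0 -> (C,0)->write 0,move L,goto B. Now: state=B, head=0, tape[-1..2]=0100 (head:  ^)
Step 3: in state B at pos 0, read 1 -> (B,1)->write 0,move L,goto C. Now: state=C, head=-1, tape[-2..2]=00000 (head:  ^)
Step 4: in state C at pos -1, read 0 -> (C,0)->write 0,move L,goto B. Now: state=B, head=-2, tape[-3..2]=000000 (head:  ^)
Step 5: in state B at pos -2, read 0 -> (B,0)->write 0,move R,goto H. Now: state=H, head=-1, tape[-3..2]=000000 (head:   ^)

Answer: H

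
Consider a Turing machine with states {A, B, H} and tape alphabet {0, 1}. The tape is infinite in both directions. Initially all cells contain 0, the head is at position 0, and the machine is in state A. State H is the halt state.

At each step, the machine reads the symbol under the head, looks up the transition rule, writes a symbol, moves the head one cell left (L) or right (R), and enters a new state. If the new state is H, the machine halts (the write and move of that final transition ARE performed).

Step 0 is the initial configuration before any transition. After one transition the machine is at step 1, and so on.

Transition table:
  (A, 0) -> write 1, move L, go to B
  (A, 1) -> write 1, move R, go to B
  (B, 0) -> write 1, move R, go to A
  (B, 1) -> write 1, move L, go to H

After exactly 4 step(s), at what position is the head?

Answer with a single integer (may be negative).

Answer: 2

Derivation:
Step 1: in state A at pos 0, read 0 -> (A,0)->write 1,move L,goto B. Now: state=B, head=-1, tape[-2..1]=0010 (head:  ^)
Step 2: in state B at pos -1, read 0 -> (B,0)->write 1,move R,goto A. Now: state=A, head=0, tape[-2..1]=0110 (head:   ^)
Step 3: in state A at pos 0, read 1 -> (A,1)->write 1,move R,goto B. Now: state=B, head=1, tape[-2..2]=01100 (head:    ^)
Step 4: in state B at pos 1, read 0 -> (B,0)->write 1,move R,goto A. Now: state=A, head=2, tape[-2..3]=011100 (head:     ^)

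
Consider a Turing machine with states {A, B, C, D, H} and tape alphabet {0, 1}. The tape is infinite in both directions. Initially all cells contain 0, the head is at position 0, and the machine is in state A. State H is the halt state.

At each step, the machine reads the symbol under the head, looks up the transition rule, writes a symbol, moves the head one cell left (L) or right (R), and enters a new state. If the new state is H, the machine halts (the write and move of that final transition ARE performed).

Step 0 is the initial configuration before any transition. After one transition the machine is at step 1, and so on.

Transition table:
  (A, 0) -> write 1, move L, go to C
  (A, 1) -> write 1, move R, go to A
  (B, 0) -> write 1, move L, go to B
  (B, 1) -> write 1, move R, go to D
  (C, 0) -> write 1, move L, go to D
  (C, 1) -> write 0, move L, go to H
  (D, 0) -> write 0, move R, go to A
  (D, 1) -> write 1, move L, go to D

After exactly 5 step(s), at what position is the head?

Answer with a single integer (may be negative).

Answer: 1

Derivation:
Step 1: in state A at pos 0, read 0 -> (A,0)->write 1,move L,goto C. Now: state=C, head=-1, tape[-2..1]=0010 (head:  ^)
Step 2: in state C at pos -1, read 0 -> (C,0)->write 1,move L,goto D. Now: state=D, head=-2, tape[-3..1]=00110 (head:  ^)
Step 3: in state D at pos -2, read 0 -> (D,0)->write 0,move R,goto A. Now: state=A, head=-1, tape[-3..1]=00110 (head:   ^)
Step 4: in state A at pos -1, read 1 -> (A,1)->write 1,move R,goto A. Now: state=A, head=0, tape[-3..1]=00110 (head:    ^)
Step 5: in state A at pos 0, read 1 -> (A,1)->write 1,move R,goto A. Now: state=A, head=1, tape[-3..2]=001100 (head:     ^)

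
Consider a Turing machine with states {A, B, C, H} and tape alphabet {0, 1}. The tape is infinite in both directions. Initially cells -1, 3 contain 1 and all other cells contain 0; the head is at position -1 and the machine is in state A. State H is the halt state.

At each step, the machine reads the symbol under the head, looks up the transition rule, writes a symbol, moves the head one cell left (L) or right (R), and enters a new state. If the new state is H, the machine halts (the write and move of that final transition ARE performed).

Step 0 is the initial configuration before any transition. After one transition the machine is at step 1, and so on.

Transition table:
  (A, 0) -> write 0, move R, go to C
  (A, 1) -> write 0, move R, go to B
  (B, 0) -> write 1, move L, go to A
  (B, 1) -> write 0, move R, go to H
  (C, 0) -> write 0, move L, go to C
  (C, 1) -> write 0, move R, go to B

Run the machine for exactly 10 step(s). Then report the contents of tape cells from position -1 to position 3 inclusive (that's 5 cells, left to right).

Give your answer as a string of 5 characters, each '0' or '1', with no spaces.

Answer: 00001

Derivation:
Step 1: in state A at pos -1, read 1 -> (A,1)->write 0,move R,goto B. Now: state=B, head=0, tape[-2..4]=0000010 (head:   ^)
Step 2: in state B at pos 0, read 0 -> (B,0)->write 1,move L,goto A. Now: state=A, head=-1, tape[-2..4]=0010010 (head:  ^)
Step 3: in state A at pos -1, read 0 -> (A,0)->write 0,move R,goto C. Now: state=C, head=0, tape[-2..4]=0010010 (head:   ^)
Step 4: in state C at pos 0, read 1 -> (C,1)->write 0,move R,goto B. Now: state=B, head=1, tape[-2..4]=0000010 (head:    ^)
Step 5: in state B at pos 1, read 0 -> (B,0)->write 1,move L,goto A. Now: state=A, head=0, tape[-2..4]=0001010 (head:   ^)
Step 6: in state A at pos 0, read 0 -> (A,0)->write 0,move R,goto C. Now: state=C, head=1, tape[-2..4]=0001010 (head:    ^)
Step 7: in state C at pos 1, read 1 -> (C,1)->write 0,move R,goto B. Now: state=B, head=2, tape[-2..4]=0000010 (head:     ^)
Step 8: in state B at pos 2, read 0 -> (B,0)->write 1,move L,goto A. Now: state=A, head=1, tape[-2..4]=0000110 (head:    ^)
Step 9: in state A at pos 1, read 0 -> (A,0)->write 0,move R,goto C. Now: state=C, head=2, tape[-2..4]=0000110 (head:     ^)
Step 10: in state C at pos 2, read 1 -> (C,1)->write 0,move R,goto B. Now: state=B, head=3, tape[-2..4]=0000010 (head:      ^)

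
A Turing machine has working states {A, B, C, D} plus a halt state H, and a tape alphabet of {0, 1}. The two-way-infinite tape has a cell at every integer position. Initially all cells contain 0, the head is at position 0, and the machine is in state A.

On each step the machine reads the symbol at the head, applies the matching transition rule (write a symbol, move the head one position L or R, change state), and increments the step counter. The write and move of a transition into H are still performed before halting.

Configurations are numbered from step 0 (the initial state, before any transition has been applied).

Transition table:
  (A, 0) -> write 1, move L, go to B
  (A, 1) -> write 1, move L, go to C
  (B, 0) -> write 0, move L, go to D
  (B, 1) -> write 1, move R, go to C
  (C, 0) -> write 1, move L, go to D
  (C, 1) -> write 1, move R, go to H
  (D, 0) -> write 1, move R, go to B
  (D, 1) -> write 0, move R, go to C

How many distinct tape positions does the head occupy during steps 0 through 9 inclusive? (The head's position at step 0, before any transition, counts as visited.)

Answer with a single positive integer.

Step 1: in state A at pos 0, read 0 -> (A,0)->write 1,move L,goto B. Now: state=B, head=-1, tape[-2..1]=0010 (head:  ^)
Step 2: in state B at pos -1, read 0 -> (B,0)->write 0,move L,goto D. Now: state=D, head=-2, tape[-3..1]=00010 (head:  ^)
Step 3: in state D at pos -2, read 0 -> (D,0)->write 1,move R,goto B. Now: state=B, head=-1, tape[-3..1]=01010 (head:   ^)
Step 4: in state B at pos -1, read 0 -> (B,0)->write 0,move L,goto D. Now: state=D, head=-2, tape[-3..1]=01010 (head:  ^)
Step 5: in state D at pos -2, read 1 -> (D,1)->write 0,move R,goto C. Now: state=C, head=-1, tape[-3..1]=00010 (head:   ^)
Step 6: in state C at pos -1, read 0 -> (C,0)->write 1,move L,goto D. Now: state=D, head=-2, tape[-3..1]=00110 (head:  ^)
Step 7: in state D at pos -2, read 0 -> (D,0)->write 1,move R,goto B. Now: state=B, head=-1, tape[-3..1]=01110 (head:   ^)
Step 8: in state B at pos -1, read 1 -> (B,1)->write 1,move R,goto C. Now: state=C, head=0, tape[-3..1]=01110 (head:    ^)
Step 9: in state C at pos 0, read 1 -> (C,1)->write 1,move R,goto H. Now: state=H, head=1, tape[-3..2]=011100 (head:     ^)
Head positions at steps 0..9: starting at 0, distinct positions visited = {-2, -1, 0, 1} -> 4 position(s)

Answer: 4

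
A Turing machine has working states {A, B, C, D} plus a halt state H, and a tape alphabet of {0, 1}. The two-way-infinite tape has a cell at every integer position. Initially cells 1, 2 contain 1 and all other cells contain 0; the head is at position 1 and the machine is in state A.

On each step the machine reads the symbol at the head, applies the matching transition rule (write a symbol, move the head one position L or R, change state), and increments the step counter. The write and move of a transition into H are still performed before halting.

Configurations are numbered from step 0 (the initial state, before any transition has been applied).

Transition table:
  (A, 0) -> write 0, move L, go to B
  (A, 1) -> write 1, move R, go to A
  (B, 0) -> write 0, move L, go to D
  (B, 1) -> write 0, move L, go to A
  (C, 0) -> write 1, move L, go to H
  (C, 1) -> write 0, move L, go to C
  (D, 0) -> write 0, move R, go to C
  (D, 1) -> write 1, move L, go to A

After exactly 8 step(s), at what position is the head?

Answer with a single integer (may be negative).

Step 1: in state A at pos 1, read 1 -> (A,1)->write 1,move R,goto A. Now: state=A, head=2, tape[0..3]=0110 (head:   ^)
Step 2: in state A at pos 2, read 1 -> (A,1)->write 1,move R,goto A. Now: state=A, head=3, tape[0..4]=01100 (head:    ^)
Step 3: in state A at pos 3, read 0 -> (A,0)->write 0,move L,goto B. Now: state=B, head=2, tape[0..4]=01100 (head:   ^)
Step 4: in state B at pos 2, read 1 -> (B,1)->write 0,move L,goto A. Now: state=A, head=1, tape[0..4]=01000 (head:  ^)
Step 5: in state A at pos 1, read 1 -> (A,1)->write 1,move R,goto A. Now: state=A, head=2, tape[0..4]=01000 (head:   ^)
Step 6: in state A at pos 2, read 0 -> (A,0)->write 0,move L,goto B. Now: state=B, head=1, tape[0..4]=01000 (head:  ^)
Step 7: in state B at pos 1, read 1 -> (B,1)->write 0,move L,goto A. Now: state=A, head=0, tape[-1..4]=000000 (head:  ^)
Step 8: in state A at pos 0, read 0 -> (A,0)->write 0,move L,goto B. Now: state=B, head=-1, tape[-2..4]=0000000 (head:  ^)

Answer: -1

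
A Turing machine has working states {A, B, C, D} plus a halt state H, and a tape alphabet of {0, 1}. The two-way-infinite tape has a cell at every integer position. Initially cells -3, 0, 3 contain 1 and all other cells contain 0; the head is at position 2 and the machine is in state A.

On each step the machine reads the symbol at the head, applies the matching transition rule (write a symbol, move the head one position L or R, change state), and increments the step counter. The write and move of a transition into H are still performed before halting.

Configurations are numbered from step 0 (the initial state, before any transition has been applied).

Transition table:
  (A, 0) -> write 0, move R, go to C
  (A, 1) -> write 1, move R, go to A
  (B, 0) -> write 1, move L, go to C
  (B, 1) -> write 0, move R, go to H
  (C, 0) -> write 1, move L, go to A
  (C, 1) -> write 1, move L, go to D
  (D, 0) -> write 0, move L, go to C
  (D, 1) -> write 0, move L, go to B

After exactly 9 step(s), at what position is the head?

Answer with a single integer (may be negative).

Answer: 1

Derivation:
Step 1: in state A at pos 2, read 0 -> (A,0)->write 0,move R,goto C. Now: state=C, head=3, tape[-4..4]=010010010 (head:        ^)
Step 2: in state C at pos 3, read 1 -> (C,1)->write 1,move L,goto D. Now: state=D, head=2, tape[-4..4]=010010010 (head:       ^)
Step 3: in state D at pos 2, read 0 -> (D,0)->write 0,move L,goto C. Now: state=C, head=1, tape[-4..4]=010010010 (head:      ^)
Step 4: in state C at pos 1, read 0 -> (C,0)->write 1,move L,goto A. Now: state=A, head=0, tape[-4..4]=010011010 (head:     ^)
Step 5: in state A at pos 0, read 1 -> (A,1)->write 1,move R,goto A. Now: state=A, head=1, tape[-4..4]=010011010 (head:      ^)
Step 6: in state A at pos 1, read 1 -> (A,1)->write 1,move R,goto A. Now: state=A, head=2, tape[-4..4]=010011010 (head:       ^)
Step 7: in state A at pos 2, read 0 -> (A,0)->write 0,move R,goto C. Now: state=C, head=3, tape[-4..4]=010011010 (head:        ^)
Step 8: in state C at pos 3, read 1 -> (C,1)->write 1,move L,goto D. Now: state=D, head=2, tape[-4..4]=010011010 (head:       ^)
Step 9: in state D at pos 2, read 0 -> (D,0)->write 0,move L,goto C. Now: state=C, head=1, tape[-4..4]=010011010 (head:      ^)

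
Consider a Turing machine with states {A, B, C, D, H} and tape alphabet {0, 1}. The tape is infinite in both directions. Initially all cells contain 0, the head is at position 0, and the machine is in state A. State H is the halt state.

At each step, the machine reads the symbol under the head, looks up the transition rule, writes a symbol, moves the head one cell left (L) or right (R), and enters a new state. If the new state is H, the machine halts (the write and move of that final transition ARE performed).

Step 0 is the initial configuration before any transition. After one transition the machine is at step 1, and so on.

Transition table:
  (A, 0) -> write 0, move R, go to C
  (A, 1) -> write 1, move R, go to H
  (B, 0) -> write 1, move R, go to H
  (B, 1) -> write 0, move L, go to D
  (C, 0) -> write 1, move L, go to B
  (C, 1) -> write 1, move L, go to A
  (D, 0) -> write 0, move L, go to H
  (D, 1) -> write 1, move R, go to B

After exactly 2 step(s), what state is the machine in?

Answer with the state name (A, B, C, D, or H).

Step 1: in state A at pos 0, read 0 -> (A,0)->write 0,move R,goto C. Now: state=C, head=1, tape[-1..2]=0000 (head:   ^)
Step 2: in state C at pos 1, read 0 -> (C,0)->write 1,move L,goto B. Now: state=B, head=0, tape[-1..2]=0010 (head:  ^)

Answer: B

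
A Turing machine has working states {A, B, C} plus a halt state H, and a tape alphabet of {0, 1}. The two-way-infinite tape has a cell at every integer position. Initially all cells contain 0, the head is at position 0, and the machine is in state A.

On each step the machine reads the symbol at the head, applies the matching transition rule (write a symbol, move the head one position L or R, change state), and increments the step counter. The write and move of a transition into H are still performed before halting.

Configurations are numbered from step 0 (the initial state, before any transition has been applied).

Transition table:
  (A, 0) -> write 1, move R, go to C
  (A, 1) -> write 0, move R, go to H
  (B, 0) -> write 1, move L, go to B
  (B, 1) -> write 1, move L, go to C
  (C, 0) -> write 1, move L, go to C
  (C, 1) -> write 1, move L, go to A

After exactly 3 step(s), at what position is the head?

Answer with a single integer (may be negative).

Answer: -1

Derivation:
Step 1: in state A at pos 0, read 0 -> (A,0)->write 1,move R,goto C. Now: state=C, head=1, tape[-1..2]=0100 (head:   ^)
Step 2: in state C at pos 1, read 0 -> (C,0)->write 1,move L,goto C. Now: state=C, head=0, tape[-1..2]=0110 (head:  ^)
Step 3: in state C at pos 0, read 1 -> (C,1)->write 1,move L,goto A. Now: state=A, head=-1, tape[-2..2]=00110 (head:  ^)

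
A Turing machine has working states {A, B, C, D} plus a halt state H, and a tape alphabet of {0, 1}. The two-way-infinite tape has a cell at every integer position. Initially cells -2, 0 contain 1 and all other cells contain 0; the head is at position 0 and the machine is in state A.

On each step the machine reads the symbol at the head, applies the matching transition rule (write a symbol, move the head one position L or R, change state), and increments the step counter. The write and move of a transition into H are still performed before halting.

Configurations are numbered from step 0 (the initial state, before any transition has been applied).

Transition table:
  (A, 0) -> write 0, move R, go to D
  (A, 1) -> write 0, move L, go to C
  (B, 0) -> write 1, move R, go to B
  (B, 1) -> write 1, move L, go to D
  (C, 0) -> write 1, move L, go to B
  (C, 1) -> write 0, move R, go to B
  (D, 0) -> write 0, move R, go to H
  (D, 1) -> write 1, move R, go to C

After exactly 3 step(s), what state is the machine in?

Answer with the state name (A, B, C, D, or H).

Answer: D

Derivation:
Step 1: in state A at pos 0, read 1 -> (A,1)->write 0,move L,goto C. Now: state=C, head=-1, tape[-3..1]=01000 (head:   ^)
Step 2: in state C at pos -1, read 0 -> (C,0)->write 1,move L,goto B. Now: state=B, head=-2, tape[-3..1]=01100 (head:  ^)
Step 3: in state B at pos -2, read 1 -> (B,1)->write 1,move L,goto D. Now: state=D, head=-3, tape[-4..1]=001100 (head:  ^)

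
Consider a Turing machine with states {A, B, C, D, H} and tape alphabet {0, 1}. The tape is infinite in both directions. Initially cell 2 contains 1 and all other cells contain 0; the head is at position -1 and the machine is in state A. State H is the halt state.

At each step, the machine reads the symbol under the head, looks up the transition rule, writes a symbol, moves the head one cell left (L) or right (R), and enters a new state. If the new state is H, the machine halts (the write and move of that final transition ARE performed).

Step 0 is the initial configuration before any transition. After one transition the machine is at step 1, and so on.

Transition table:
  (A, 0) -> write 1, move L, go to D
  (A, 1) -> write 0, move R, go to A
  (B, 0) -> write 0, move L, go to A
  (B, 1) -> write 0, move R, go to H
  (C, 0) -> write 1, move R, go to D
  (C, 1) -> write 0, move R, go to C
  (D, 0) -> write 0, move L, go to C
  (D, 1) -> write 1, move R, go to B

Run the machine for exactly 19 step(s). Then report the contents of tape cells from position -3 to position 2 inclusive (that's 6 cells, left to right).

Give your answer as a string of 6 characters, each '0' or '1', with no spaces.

Step 1: in state A at pos -1, read 0 -> (A,0)->write 1,move L,goto D. Now: state=D, head=-2, tape[-3..3]=0010010 (head:  ^)
Step 2: in state D at pos -2, read 0 -> (D,0)->write 0,move L,goto C. Now: state=C, head=-3, tape[-4..3]=00010010 (head:  ^)
Step 3: in state C at pos -3, read 0 -> (C,0)->write 1,move R,goto D. Now: state=D, head=-2, tape[-4..3]=01010010 (head:   ^)
Step 4: in state D at pos -2, read 0 -> (D,0)->write 0,move L,goto C. Now: state=C, head=-3, tape[-4..3]=01010010 (head:  ^)
Step 5: in state C at pos -3, read 1 -> (C,1)->write 0,move R,goto C. Now: state=C, head=-2, tape[-4..3]=00010010 (head:   ^)
Step 6: in state C at pos -2, read 0 -> (C,0)->write 1,move R,goto D. Now: state=D, head=-1, tape[-4..3]=00110010 (head:    ^)
Step 7: in state D at pos -1, read 1 -> (D,1)->write 1,move R,goto B. Now: state=B, head=0, tape[-4..3]=00110010 (head:     ^)
Step 8: in state B at pos 0, read 0 -> (B,0)->write 0,move L,goto A. Now: state=A, head=-1, tape[-4..3]=00110010 (head:    ^)
Step 9: in state A at pos -1, read 1 -> (A,1)->write 0,move R,goto A. Now: state=A, head=0, tape[-4..3]=00100010 (head:     ^)
Step 10: in state A at pos 0, read 0 -> (A,0)->write 1,move L,goto D. Now: state=D, head=-1, tape[-4..3]=00101010 (head:    ^)
Step 11: in state D at pos -1, read 0 -> (D,0)->write 0,move L,goto C. Now: state=C, head=-2, tape[-4..3]=00101010 (head:   ^)
Step 12: in state C at pos -2, read 1 -> (C,1)->write 0,move R,goto C. Now: state=C, head=-1, tape[-4..3]=00001010 (head:    ^)
Step 13: in state C at pos -1, read 0 -> (C,0)->write 1,move R,goto D. Now: state=D, head=0, tape[-4..3]=00011010 (head:     ^)
Step 14: in state D at pos 0, read 1 -> (D,1)->write 1,move R,goto B. Now: state=B, head=1, tape[-4..3]=00011010 (head:      ^)
Step 15: in state B at pos 1, read 0 -> (B,0)->write 0,move L,goto A. Now: state=A, head=0, tape[-4..3]=00011010 (head:     ^)
Step 16: in state A at pos 0, read 1 -> (A,1)->write 0,move R,goto A. Now: state=A, head=1, tape[-4..3]=00010010 (head:      ^)
Step 17: in state A at pos 1, read 0 -> (A,0)->write 1,move L,goto D. Now: state=D, head=0, tape[-4..3]=00010110 (head:     ^)
Step 18: in state D at pos 0, read 0 -> (D,0)->write 0,move L,goto C. Now: state=C, head=-1, tape[-4..3]=00010110 (head:    ^)
Step 19: in state C at pos -1, read 1 -> (C,1)->write 0,move R,goto C. Now: state=C, head=0, tape[-4..3]=00000110 (head:     ^)

Answer: 000011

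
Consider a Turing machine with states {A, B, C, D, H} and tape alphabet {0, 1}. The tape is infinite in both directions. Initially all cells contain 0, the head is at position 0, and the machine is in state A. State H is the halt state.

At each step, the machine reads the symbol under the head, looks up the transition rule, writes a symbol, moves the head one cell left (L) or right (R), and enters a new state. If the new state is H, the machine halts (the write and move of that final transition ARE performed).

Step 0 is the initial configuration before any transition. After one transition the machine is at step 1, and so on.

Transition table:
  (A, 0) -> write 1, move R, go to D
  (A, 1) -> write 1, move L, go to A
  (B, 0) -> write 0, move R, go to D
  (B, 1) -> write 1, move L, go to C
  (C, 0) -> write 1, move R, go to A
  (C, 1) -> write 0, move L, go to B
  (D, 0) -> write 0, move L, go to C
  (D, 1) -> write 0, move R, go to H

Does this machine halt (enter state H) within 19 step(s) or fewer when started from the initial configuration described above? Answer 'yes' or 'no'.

Step 1: in state A at pos 0, read 0 -> (A,0)->write 1,move R,goto D. Now: state=D, head=1, tape[-1..2]=0100 (head:   ^)
Step 2: in state D at pos 1, read 0 -> (D,0)->write 0,move L,goto C. Now: state=C, head=0, tape[-1..2]=0100 (head:  ^)
Step 3: in state C at pos 0, read 1 -> (C,1)->write 0,move L,goto B. Now: state=B, head=-1, tape[-2..2]=00000 (head:  ^)
Step 4: in state B at pos -1, read 0 -> (B,0)->write 0,move R,goto D. Now: state=D, head=0, tape[-2..2]=00000 (head:   ^)
Step 5: in state D at pos 0, read 0 -> (D,0)->write 0,move L,goto C. Now: state=C, head=-1, tape[-2..2]=00000 (head:  ^)
Step 6: in state C at pos -1, read 0 -> (C,0)->write 1,move R,goto A. Now: state=A, head=0, tape[-2..2]=01000 (head:   ^)
Step 7: in state A at pos 0, read 0 -> (A,0)->write 1,move R,goto D. Now: state=D, head=1, tape[-2..2]=01100 (head:    ^)
Step 8: in state D at pos 1, read 0 -> (D,0)->write 0,move L,goto C. Now: state=C, head=0, tape[-2..2]=01100 (head:   ^)
Step 9: in state C at pos 0, read 1 -> (C,1)->write 0,move L,goto B. Now: state=B, head=-1, tape[-2..2]=01000 (head:  ^)
Step 10: in state B at pos -1, read 1 -> (B,1)->write 1,move L,goto C. Now: state=C, head=-2, tape[-3..2]=001000 (head:  ^)
Step 11: in state C at pos -2, read 0 -> (C,0)->write 1,move R,goto A. Now: state=A, head=-1, tape[-3..2]=011000 (head:   ^)
Step 12: in state A at pos -1, read 1 -> (A,1)->write 1,move L,goto A. Now: state=A, head=-2, tape[-3..2]=011000 (head:  ^)
Step 13: in state A at pos -2, read 1 -> (A,1)->write 1,move L,goto A. Now: state=A, head=-3, tape[-4..2]=0011000 (head:  ^)
Step 14: in state A at pos -3, read 0 -> (A,0)->write 1,move R,goto D. Now: state=D, head=-2, tape[-4..2]=0111000 (head:   ^)
Step 15: in state D at pos -2, read 1 -> (D,1)->write 0,move R,goto H. Now: state=H, head=-1, tape[-4..2]=0101000 (head:    ^)
State H reached at step 15; 15 <= 19 -> yes

Answer: yes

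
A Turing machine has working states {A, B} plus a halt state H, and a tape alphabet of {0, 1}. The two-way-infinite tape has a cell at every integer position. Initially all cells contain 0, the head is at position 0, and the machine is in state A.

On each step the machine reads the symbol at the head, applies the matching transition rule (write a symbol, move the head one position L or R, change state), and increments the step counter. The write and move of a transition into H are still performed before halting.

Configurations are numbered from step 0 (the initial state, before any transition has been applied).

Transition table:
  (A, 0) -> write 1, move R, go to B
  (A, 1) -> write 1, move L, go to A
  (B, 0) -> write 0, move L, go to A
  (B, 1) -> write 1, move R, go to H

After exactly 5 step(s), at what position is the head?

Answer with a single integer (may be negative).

Step 1: in state A at pos 0, read 0 -> (A,0)->write 1,move R,goto B. Now: state=B, head=1, tape[-1..2]=0100 (head:   ^)
Step 2: in state B at pos 1, read 0 -> (B,0)->write 0,move L,goto A. Now: state=A, head=0, tape[-1..2]=0100 (head:  ^)
Step 3: in state A at pos 0, read 1 -> (A,1)->write 1,move L,goto A. Now: state=A, head=-1, tape[-2..2]=00100 (head:  ^)
Step 4: in state A at pos -1, read 0 -> (A,0)->write 1,move R,goto B. Now: state=B, head=0, tape[-2..2]=01100 (head:   ^)
Step 5: in state B at pos 0, read 1 -> (B,1)->write 1,move R,goto H. Now: state=H, head=1, tape[-2..2]=01100 (head:    ^)

Answer: 1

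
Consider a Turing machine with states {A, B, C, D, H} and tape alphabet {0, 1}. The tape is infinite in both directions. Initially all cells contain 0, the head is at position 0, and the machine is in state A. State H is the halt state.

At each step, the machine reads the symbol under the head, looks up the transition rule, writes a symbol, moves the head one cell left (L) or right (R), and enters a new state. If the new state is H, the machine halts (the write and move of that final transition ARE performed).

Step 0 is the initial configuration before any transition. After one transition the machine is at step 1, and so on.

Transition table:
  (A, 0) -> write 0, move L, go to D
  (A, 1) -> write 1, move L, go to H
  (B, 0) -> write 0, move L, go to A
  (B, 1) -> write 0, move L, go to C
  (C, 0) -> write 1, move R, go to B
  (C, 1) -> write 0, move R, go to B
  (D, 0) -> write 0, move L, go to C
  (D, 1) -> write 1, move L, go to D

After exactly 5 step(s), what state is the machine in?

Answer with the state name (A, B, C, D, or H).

Answer: H

Derivation:
Step 1: in state A at pos 0, read 0 -> (A,0)->write 0,move L,goto D. Now: state=D, head=-1, tape[-2..1]=0000 (head:  ^)
Step 2: in state D at pos -1, read 0 -> (D,0)->write 0,move L,goto C. Now: state=C, head=-2, tape[-3..1]=00000 (head:  ^)
Step 3: in state C at pos -2, read 0 -> (C,0)->write 1,move R,goto B. Now: state=B, head=-1, tape[-3..1]=01000 (head:   ^)
Step 4: in state B at pos -1, read 0 -> (B,0)->write 0,move L,goto A. Now: state=A, head=-2, tape[-3..1]=01000 (head:  ^)
Step 5: in state A at pos -2, read 1 -> (A,1)->write 1,move L,goto H. Now: state=H, head=-3, tape[-4..1]=001000 (head:  ^)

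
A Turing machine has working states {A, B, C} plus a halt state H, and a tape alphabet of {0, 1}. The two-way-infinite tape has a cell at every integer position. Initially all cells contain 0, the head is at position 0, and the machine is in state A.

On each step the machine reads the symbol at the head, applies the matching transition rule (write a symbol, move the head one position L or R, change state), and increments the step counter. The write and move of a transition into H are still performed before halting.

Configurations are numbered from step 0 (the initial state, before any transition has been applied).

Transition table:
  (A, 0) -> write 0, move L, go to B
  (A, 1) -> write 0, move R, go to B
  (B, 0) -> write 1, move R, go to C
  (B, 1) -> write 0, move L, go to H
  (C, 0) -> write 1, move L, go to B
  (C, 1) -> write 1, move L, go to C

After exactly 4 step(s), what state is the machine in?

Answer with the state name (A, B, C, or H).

Step 1: in state A at pos 0, read 0 -> (A,0)->write 0,move L,goto B. Now: state=B, head=-1, tape[-2..1]=0000 (head:  ^)
Step 2: in state B at pos -1, read 0 -> (B,0)->write 1,move R,goto C. Now: state=C, head=0, tape[-2..1]=0100 (head:   ^)
Step 3: in state C at pos 0, read 0 -> (C,0)->write 1,move L,goto B. Now: state=B, head=-1, tape[-2..1]=0110 (head:  ^)
Step 4: in state B at pos -1, read 1 -> (B,1)->write 0,move L,goto H. Now: state=H, head=-2, tape[-3..1]=00010 (head:  ^)

Answer: H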